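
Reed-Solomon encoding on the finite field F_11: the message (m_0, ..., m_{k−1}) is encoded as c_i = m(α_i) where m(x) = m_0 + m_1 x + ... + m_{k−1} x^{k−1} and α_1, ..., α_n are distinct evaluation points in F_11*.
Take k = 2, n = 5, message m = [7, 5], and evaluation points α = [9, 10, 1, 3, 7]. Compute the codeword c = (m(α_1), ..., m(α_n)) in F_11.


c = [8, 2, 1, 0, 9]

Message polynomial: m(x) = 7 + 5·x (mod 11).
For each evaluation point α_i, compute m(α_i) mod 11:
  α_1 = 9: Horner steps 5 → 8, so m(9) = 8.
  α_2 = 10: Horner steps 5 → 2, so m(10) = 2.
  α_3 = 1: Horner steps 5 → 1, so m(1) = 1.
  α_4 = 3: Horner steps 5 → 0, so m(3) = 0.
  α_5 = 7: Horner steps 5 → 9, so m(7) = 9.
Codeword c = [8, 2, 1, 0, 9] ∈ F_11^5.


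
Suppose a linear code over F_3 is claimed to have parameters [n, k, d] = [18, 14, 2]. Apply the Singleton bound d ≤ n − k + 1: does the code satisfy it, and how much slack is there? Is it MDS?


Singleton RHS = n − k + 1 = 5, slack = 3, bound satisfied, not MDS.

Singleton bound: d ≤ n − k + 1.
Here n = 18, k = 14, so n − k + 1 = 5.
Given d = 2, check d ≤ 5: YES.
Slack = (n − k + 1) − d = 3.
The code is NOT MDS (slack = 3 > 0).
Description: the claimed parameters are [18, 14, 2]_3; such a code would be non-MDS.


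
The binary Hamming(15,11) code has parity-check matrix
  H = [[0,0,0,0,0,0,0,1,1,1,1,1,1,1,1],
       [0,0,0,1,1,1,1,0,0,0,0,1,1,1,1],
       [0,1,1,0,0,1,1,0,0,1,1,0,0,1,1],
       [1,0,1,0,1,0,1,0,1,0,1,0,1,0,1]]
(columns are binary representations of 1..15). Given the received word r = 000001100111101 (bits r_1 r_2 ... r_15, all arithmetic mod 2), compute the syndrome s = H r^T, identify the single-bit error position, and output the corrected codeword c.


s = (1, 1, 1, 0)^T, error position = 14, corrected codeword c = 000001100111111

Compute s = H r^T mod 2 one row at a time:
  s_1 = 0 + 0 + 1 + 1 + 1 + 1 + 0 + 1 = 5 ≡ 1 (mod 2).
  s_2 = 0 + 0 + 1 + 1 + 1 + 1 + 0 + 1 = 5 ≡ 1 (mod 2).
  s_3 = 0 + 0 + 1 + 1 + 1 + 1 + 0 + 1 = 5 ≡ 1 (mod 2).
  s_4 = 0 + 0 + 0 + 1 + 0 + 1 + 1 + 1 = 4 ≡ 0 (mod 2).
s = (1, 1, 1, 0)^T — this equals column 14 of H (binary 1110), so error is at position 14.
Correct: flip bit 14 of r = 000001100111101 to get c = 000001100111111.


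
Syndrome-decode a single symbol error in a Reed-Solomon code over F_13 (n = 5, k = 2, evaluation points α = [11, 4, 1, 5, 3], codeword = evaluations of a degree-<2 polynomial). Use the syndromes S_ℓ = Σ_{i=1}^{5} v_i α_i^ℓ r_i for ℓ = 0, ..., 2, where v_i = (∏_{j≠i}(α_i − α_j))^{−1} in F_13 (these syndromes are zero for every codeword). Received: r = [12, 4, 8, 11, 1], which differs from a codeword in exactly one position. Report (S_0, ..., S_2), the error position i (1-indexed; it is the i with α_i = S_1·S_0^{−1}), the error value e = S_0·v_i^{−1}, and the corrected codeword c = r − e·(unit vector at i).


S = (1, 5, 12), error at position 4, error magnitude e = 4, c = [12, 4, 8, 7, 1].

Step 1: column multipliers v_i = (∏_{j≠i}(α_i − α_j))^{−1} mod 13.
  i = 1 (α = 11): (11−4)(11−1)(11−5)(11−3) = 7·10·6·8 = 3360 ≡ 6, so v_1 = 6^{−1} = 11 (mod 13).
  i = 2 (α = 4): (4−11)(4−1)(4−5)(4−3) = (−7)·3·(−1)·1 = 21 ≡ 8, so v_2 = 8^{−1} = 5 (mod 13).
  i = 3 (α = 1): (1−11)(1−4)(1−5)(1−3) = (−10)·(−3)·(−4)·(−2) = 240 ≡ 6, so v_3 = 6^{−1} = 11 (mod 13).
  i = 4 (α = 5): (5−11)(5−4)(5−1)(5−3) = (−6)·1·4·2 = −48 ≡ 4, so v_4 = 4^{−1} = 10 (mod 13).
  i = 5 (α = 3): (3−11)(3−4)(3−1)(3−5) = (−8)·(−1)·2·(−2) = −32 ≡ 7, so v_5 = 7^{−1} = 2 (mod 13).
  v = [11, 5, 11, 10, 2].
Step 2: syndromes of r = [12, 4, 8, 11, 1] (all sums mod 13).
  S_0 = Σ v_i r_i = 11·12 + 5·4 + 11·8 + 10·11 + 2·1 = 352 ≡ 1.
  S_1 = Σ v_i α_i r_i = 11·11·12 + 5·4·4 + 11·1·8 + 10·5·11 + 2·3·1 = 2176 ≡ 5.
  α_i^2 mod 13 = [4, 3, 1, 12, 9].
  S_2 = Σ v_i α_i^2 r_i = 11·4·12 + 5·3·4 + 11·1·8 + 10·12·11 + 2·9·1 = 2014 ≡ 12.
  S = (1, 5, 12) ≠ 0, so r is not a codeword (an error is present).
Step 3: locate the error. For a single error e at position i, S_ℓ = v_i·e·α_i^ℓ, so α_err = S_1/S_0.
  S_0^{−1} = 1^{−1} = 1 (mod 13), so α_err = 5·1 = 5 ≡ 5 = α_4. Error position i = 4.
  Consistency check: S_2/S_1 = 12·8 = 96 ≡ 5 = α_err ✓ (single-error assumption holds).
Step 4: error magnitude e = S_0/v_4 = S_0·∏_{j≠4}(α_4 − α_j) = 1·4 = 4 ≡ 4 (mod 13).
Step 5: correct position 4: c_4 = r_4 − e = 11 − 4 ≡ 7 (mod 13). Hence c = [12, 4, 8, 7, 1].
  Check: interpolating c through the α_i gives m(x) = 5 + 3·x (degree < 2) with m(α_i) = c_i for every i, so c is indeed a codeword.


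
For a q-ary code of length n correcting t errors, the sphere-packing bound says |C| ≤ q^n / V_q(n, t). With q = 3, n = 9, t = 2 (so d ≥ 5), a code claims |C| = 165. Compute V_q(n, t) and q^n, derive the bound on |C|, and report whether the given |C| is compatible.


V_q(n, t) = 163, q^n = 19683, Hamming bound = 120, |C| = 165 > bound (violated).

Step 1: Compute V_q(n, t) = Σ_{j=0}^2 C(n, j) (q−1)^j.
  j = 0: C(9,0)·(2)^0 = 1·1 = 1.
  j = 1: C(9,1)·(2)^1 = 9·2 = 18.
  j = 2: C(9,2)·(2)^2 = 36·4 = 144.
  V_q(n, t) = 1 + 18 + 144 = 163.
Step 2: q^n = 3^9 = 19683.
Step 3: Hamming bound ⌊q^n / V_q(n,t)⌋ = ⌊19683/163⌋ = 120.
Step 4: Compare |C| = 165 to 120: violated.
The claimed |C| lies above the Hamming bound, so no 3-ary code of length 9 with d ≥ 5 can have 165 codewords.


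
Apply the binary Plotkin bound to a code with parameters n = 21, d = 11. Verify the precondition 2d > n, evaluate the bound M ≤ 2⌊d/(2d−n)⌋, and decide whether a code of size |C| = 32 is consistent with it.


Plotkin bound M ≤ 22; given |C| = 32 > bound (violated).

Check applicability: 2d = 22, n = 21.
2d − n = 1 > 0, so Plotkin applies.
Compute d/(2d−n) = 11/1 ≈ 11.0000.
⌊d/(2d−n)⌋ = 11.
Plotkin bound: M ≤ 2·11 = 22.
Given |C| = 32, check: VIOLATED.
This |C| is above the Plotkin bound, so no binary code with n = 21, d = 11 and 32 codewords exists.


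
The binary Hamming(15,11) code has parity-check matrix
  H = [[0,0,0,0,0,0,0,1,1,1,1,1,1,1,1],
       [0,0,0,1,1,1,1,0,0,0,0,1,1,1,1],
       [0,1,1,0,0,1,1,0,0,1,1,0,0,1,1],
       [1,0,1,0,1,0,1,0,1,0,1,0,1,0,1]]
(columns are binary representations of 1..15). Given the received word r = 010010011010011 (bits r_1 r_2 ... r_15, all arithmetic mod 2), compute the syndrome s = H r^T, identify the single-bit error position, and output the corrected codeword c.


s = (1, 1, 0, 0)^T, error position = 12, corrected codeword c = 010010011011011

Compute s = H r^T mod 2 one row at a time:
  s_1 = 1 + 1 + 0 + 1 + 0 + 0 + 1 + 1 = 5 ≡ 1 (mod 2).
  s_2 = 0 + 1 + 0 + 0 + 0 + 0 + 1 + 1 = 3 ≡ 1 (mod 2).
  s_3 = 1 + 0 + 0 + 0 + 0 + 1 + 1 + 1 = 4 ≡ 0 (mod 2).
  s_4 = 0 + 0 + 1 + 0 + 1 + 1 + 0 + 1 = 4 ≡ 0 (mod 2).
s = (1, 1, 0, 0)^T — this equals column 12 of H (binary 1100), so error is at position 12.
Correct: flip bit 12 of r = 010010011010011 to get c = 010010011011011.


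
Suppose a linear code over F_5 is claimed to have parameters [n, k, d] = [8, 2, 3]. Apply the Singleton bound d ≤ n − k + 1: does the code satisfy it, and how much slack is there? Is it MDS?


Singleton RHS = n − k + 1 = 7, slack = 4, bound satisfied, not MDS.

Singleton bound: d ≤ n − k + 1.
Here n = 8, k = 2, so n − k + 1 = 7.
Given d = 3, check d ≤ 7: YES.
Slack = (n − k + 1) − d = 4.
The code is NOT MDS (slack = 4 > 0).
Description: the claimed parameters are [8, 2, 3]_5; such a code would be non-MDS.


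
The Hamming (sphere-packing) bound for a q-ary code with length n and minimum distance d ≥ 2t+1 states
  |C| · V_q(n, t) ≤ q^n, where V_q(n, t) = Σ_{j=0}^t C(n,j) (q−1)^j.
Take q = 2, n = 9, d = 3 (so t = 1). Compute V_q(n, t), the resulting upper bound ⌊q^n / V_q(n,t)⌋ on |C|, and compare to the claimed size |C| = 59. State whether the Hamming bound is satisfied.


V_q(n, t) = 10, q^n = 512, Hamming bound = 51, |C| = 59 > bound (violated).

Step 1: Compute V_q(n, t) = Σ_{j=0}^1 C(n, j) (q−1)^j.
  j = 0: C(9,0)·(1)^0 = 1·1 = 1.
  j = 1: C(9,1)·(1)^1 = 9·1 = 9.
  V_q(n, t) = 1 + 9 = 10.
Step 2: q^n = 2^9 = 512.
Step 3: Hamming bound ⌊q^n / V_q(n,t)⌋ = ⌊512/10⌋ = 51.
Step 4: Compare |C| = 59 to 51: violated.
The claimed |C| lies above the Hamming bound, so no 2-ary code of length 9 with d ≥ 3 can have 59 codewords.


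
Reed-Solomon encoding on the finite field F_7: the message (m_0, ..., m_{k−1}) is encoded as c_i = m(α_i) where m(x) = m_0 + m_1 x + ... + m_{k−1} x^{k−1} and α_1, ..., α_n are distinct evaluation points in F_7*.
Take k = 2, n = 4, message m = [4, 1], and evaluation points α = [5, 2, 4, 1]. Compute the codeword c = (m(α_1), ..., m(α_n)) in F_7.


c = [2, 6, 1, 5]

Message polynomial: m(x) = 4 + 1·x (mod 7).
For each evaluation point α_i, compute m(α_i) mod 7:
  α_1 = 5: Horner steps 1 → 2, so m(5) = 2.
  α_2 = 2: Horner steps 1 → 6, so m(2) = 6.
  α_3 = 4: Horner steps 1 → 1, so m(4) = 1.
  α_4 = 1: Horner steps 1 → 5, so m(1) = 5.
Codeword c = [2, 6, 1, 5] ∈ F_7^4.


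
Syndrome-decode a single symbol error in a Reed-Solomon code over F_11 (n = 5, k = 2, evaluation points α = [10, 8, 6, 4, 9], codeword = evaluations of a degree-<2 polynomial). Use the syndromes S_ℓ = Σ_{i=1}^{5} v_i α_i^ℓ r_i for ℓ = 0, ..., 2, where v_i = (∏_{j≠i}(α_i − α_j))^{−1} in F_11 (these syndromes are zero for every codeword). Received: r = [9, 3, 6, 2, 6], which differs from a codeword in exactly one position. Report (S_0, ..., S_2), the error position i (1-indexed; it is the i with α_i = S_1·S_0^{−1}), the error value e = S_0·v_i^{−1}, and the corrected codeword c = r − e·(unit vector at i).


S = (6, 3, 7), error at position 3, error magnitude e = 9, c = [9, 3, 8, 2, 6].

Step 1: column multipliers v_i = (∏_{j≠i}(α_i − α_j))^{−1} mod 11.
  i = 1 (α = 10): (10−8)(10−6)(10−4)(10−9) = 2·4·6·1 = 48 ≡ 4, so v_1 = 4^{−1} = 3 (mod 11).
  i = 2 (α = 8): (8−10)(8−6)(8−4)(8−9) = (−2)·2·4·(−1) = 16 ≡ 5, so v_2 = 5^{−1} = 9 (mod 11).
  i = 3 (α = 6): (6−10)(6−8)(6−4)(6−9) = (−4)·(−2)·2·(−3) = −48 ≡ 7, so v_3 = 7^{−1} = 8 (mod 11).
  i = 4 (α = 4): (4−10)(4−8)(4−6)(4−9) = (−6)·(−4)·(−2)·(−5) = 240 ≡ 9, so v_4 = 9^{−1} = 5 (mod 11).
  i = 5 (α = 9): (9−10)(9−8)(9−6)(9−4) = (−1)·1·3·5 = −15 ≡ 7, so v_5 = 7^{−1} = 8 (mod 11).
  v = [3, 9, 8, 5, 8].
Step 2: syndromes of r = [9, 3, 6, 2, 6] (all sums mod 11).
  S_0 = Σ v_i r_i = 3·9 + 9·3 + 8·6 + 5·2 + 8·6 = 160 ≡ 6.
  S_1 = Σ v_i α_i r_i = 3·10·9 + 9·8·3 + 8·6·6 + 5·4·2 + 8·9·6 = 1246 ≡ 3.
  α_i^2 mod 11 = [1, 9, 3, 5, 4].
  S_2 = Σ v_i α_i^2 r_i = 3·1·9 + 9·9·3 + 8·3·6 + 5·5·2 + 8·4·6 = 656 ≡ 7.
  S = (6, 3, 7) ≠ 0, so r is not a codeword (an error is present).
Step 3: locate the error. For a single error e at position i, S_ℓ = v_i·e·α_i^ℓ, so α_err = S_1/S_0.
  S_0^{−1} = 6^{−1} = 2 (mod 11), so α_err = 3·2 = 6 ≡ 6 = α_3. Error position i = 3.
  Consistency check: S_2/S_1 = 7·4 = 28 ≡ 6 = α_err ✓ (single-error assumption holds).
Step 4: error magnitude e = S_0/v_3 = S_0·∏_{j≠3}(α_3 − α_j) = 6·7 = 42 ≡ 9 (mod 11).
Step 5: correct position 3: c_3 = r_3 − e = 6 − 9 ≡ 8 (mod 11). Hence c = [9, 3, 8, 2, 6].
  Check: interpolating c through the α_i gives m(x) = 1 + 3·x (degree < 2) with m(α_i) = c_i for every i, so c is indeed a codeword.


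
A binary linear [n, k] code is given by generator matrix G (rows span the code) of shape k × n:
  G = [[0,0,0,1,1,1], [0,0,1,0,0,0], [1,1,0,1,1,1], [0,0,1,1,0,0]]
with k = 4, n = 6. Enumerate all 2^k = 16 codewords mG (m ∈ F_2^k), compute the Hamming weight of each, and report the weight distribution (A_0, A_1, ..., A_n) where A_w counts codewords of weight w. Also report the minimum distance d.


Weight distribution: A_0 = 1, A_1 = 2, A_2 = 3, A_3 = 4, A_4 = 3, A_5 = 2, A_6 = 1. Minimum distance d = 1.

Enumerate all 2^4 = 16 messages m ∈ F_2^4.
For each, compute codeword c = mG in F_2^6, then tally its weight.
  m = 0000 → c = 000000, weight = 0.
  m = 1000 → c = 000111, weight = 3.
  m = 0100 → c = 001000, weight = 1.
  m = 1100 → c = 001111, weight = 4.
  m = 0010 → c = 110111, weight = 5.
  m = 1010 → c = 110000, weight = 2.
  m = 0110 → c = 111111, weight = 6.
  m = 1110 → c = 111000, weight = 3.
  m = 0001 → c = 001100, weight = 2.
  m = 1001 → c = 001011, weight = 3.
  m = 0101 → c = 000100, weight = 1.
  m = 1101 → c = 000011, weight = 2.
  m = 0011 → c = 111011, weight = 5.
  m = 1011 → c = 111100, weight = 4.
  m = 0111 → c = 110011, weight = 4.
  m = 1111 → c = 110100, weight = 3.
Tally weights:
  weight 0: 1 codewords.
  weight 1: 2 codewords.
  weight 2: 3 codewords.
  weight 3: 4 codewords.
  weight 4: 3 codewords.
  weight 5: 2 codewords.
  weight 6: 1 codewords.
Minimum distance d = smallest w > 0 with A_w > 0 = 1.
Sanity: Σ A_w = 16 = 2^4 = 16 ✓.


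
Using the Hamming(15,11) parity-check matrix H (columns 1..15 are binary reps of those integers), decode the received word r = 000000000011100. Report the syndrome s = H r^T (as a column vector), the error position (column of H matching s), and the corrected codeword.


s = (1, 0, 1, 0)^T, error position = 10, corrected codeword c = 000000000111100

Compute s = H r^T mod 2 one row at a time:
  s_1 = 0 + 0 + 0 + 1 + 1 + 1 + 0 + 0 = 3 ≡ 1 (mod 2).
  s_2 = 0 + 0 + 0 + 0 + 1 + 1 + 0 + 0 = 2 ≡ 0 (mod 2).
  s_3 = 0 + 0 + 0 + 0 + 0 + 1 + 0 + 0 = 1 ≡ 1 (mod 2).
  s_4 = 0 + 0 + 0 + 0 + 0 + 1 + 1 + 0 = 2 ≡ 0 (mod 2).
s = (1, 0, 1, 0)^T — this equals column 10 of H (binary 1010), so error is at position 10.
Correct: flip bit 10 of r = 000000000011100 to get c = 000000000111100.


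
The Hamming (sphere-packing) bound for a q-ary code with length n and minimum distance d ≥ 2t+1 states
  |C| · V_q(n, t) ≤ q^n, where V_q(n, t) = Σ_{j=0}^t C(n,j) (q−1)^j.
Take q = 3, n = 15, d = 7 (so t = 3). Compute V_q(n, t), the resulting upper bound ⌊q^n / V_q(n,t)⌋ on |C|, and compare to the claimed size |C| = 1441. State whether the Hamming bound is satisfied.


V_q(n, t) = 4091, q^n = 14348907, Hamming bound = 3507, |C| = 1441 ≤ bound (satisfied).

Step 1: Compute V_q(n, t) = Σ_{j=0}^3 C(n, j) (q−1)^j.
  j = 0: C(15,0)·(2)^0 = 1·1 = 1.
  j = 1: C(15,1)·(2)^1 = 15·2 = 30.
  j = 2: C(15,2)·(2)^2 = 105·4 = 420.
  j = 3: C(15,3)·(2)^3 = 455·8 = 3640.
  V_q(n, t) = 1 + 30 + 420 + 3640 = 4091.
Step 2: q^n = 3^15 = 14348907.
Step 3: Hamming bound ⌊q^n / V_q(n,t)⌋ = ⌊14348907/4091⌋ = 3507.
Step 4: Compare |C| = 1441 to 3507: satisfied.
The claimed |C| lies below the Hamming bound.


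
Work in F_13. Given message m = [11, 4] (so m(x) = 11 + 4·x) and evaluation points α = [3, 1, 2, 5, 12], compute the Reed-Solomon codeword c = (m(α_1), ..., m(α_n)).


c = [10, 2, 6, 5, 7]

Message polynomial: m(x) = 11 + 4·x (mod 13).
For each evaluation point α_i, compute m(α_i) mod 13:
  α_1 = 3: Horner steps 4 → 10, so m(3) = 10.
  α_2 = 1: Horner steps 4 → 2, so m(1) = 2.
  α_3 = 2: Horner steps 4 → 6, so m(2) = 6.
  α_4 = 5: Horner steps 4 → 5, so m(5) = 5.
  α_5 = 12: Horner steps 4 → 7, so m(12) = 7.
Codeword c = [10, 2, 6, 5, 7] ∈ F_13^5.


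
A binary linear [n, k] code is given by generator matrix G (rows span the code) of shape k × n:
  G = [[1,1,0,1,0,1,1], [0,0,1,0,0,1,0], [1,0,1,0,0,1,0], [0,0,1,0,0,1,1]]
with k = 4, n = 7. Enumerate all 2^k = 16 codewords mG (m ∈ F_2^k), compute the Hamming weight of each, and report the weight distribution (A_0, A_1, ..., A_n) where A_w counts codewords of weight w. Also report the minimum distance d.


Weight distribution: A_0 = 1, A_1 = 2, A_2 = 2, A_3 = 4, A_4 = 5, A_5 = 2. Minimum distance d = 1.

Enumerate all 2^4 = 16 messages m ∈ F_2^4.
For each, compute codeword c = mG in F_2^7, then tally its weight.
  m = 0000 → c = 0000000, weight = 0.
  m = 1000 → c = 1101011, weight = 5.
  m = 0100 → c = 0010010, weight = 2.
  m = 1100 → c = 1111001, weight = 5.
  m = 0010 → c = 1010010, weight = 3.
  m = 1010 → c = 0111001, weight = 4.
  m = 0110 → c = 1000000, weight = 1.
  m = 1110 → c = 0101011, weight = 4.
  m = 0001 → c = 0010011, weight = 3.
  m = 1001 → c = 1111000, weight = 4.
  m = 0101 → c = 0000001, weight = 1.
  m = 1101 → c = 1101010, weight = 4.
  m = 0011 → c = 1000001, weight = 2.
  m = 1011 → c = 0101010, weight = 3.
  m = 0111 → c = 1010011, weight = 4.
  m = 1111 → c = 0111000, weight = 3.
Tally weights:
  weight 0: 1 codewords.
  weight 1: 2 codewords.
  weight 2: 2 codewords.
  weight 3: 4 codewords.
  weight 4: 5 codewords.
  weight 5: 2 codewords.
Minimum distance d = smallest w > 0 with A_w > 0 = 1.
Sanity: Σ A_w = 16 = 2^4 = 16 ✓.


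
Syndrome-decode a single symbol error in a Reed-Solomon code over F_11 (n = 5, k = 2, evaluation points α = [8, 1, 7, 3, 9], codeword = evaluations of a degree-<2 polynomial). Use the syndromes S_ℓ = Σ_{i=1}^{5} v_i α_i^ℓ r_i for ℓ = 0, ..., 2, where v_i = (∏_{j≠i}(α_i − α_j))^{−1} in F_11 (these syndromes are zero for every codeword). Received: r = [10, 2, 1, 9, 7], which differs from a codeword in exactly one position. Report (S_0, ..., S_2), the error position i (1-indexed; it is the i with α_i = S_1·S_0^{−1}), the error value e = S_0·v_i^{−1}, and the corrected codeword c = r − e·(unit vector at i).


S = (4, 3, 5), error at position 5, error magnitude e = 10, c = [10, 2, 1, 9, 8].

Step 1: column multipliers v_i = (∏_{j≠i}(α_i − α_j))^{−1} mod 11.
  i = 1 (α = 8): (8−1)(8−7)(8−3)(8−9) = 7·1·5·(−1) = −35 ≡ 9, so v_1 = 9^{−1} = 5 (mod 11).
  i = 2 (α = 1): (1−8)(1−7)(1−3)(1−9) = (−7)·(−6)·(−2)·(−8) = 672 ≡ 1, so v_2 = 1^{−1} = 1 (mod 11).
  i = 3 (α = 7): (7−8)(7−1)(7−3)(7−9) = (−1)·6·4·(−2) = 48 ≡ 4, so v_3 = 4^{−1} = 3 (mod 11).
  i = 4 (α = 3): (3−8)(3−1)(3−7)(3−9) = (−5)·2·(−4)·(−6) = −240 ≡ 2, so v_4 = 2^{−1} = 6 (mod 11).
  i = 5 (α = 9): (9−8)(9−1)(9−7)(9−3) = 1·8·2·6 = 96 ≡ 8, so v_5 = 8^{−1} = 7 (mod 11).
  v = [5, 1, 3, 6, 7].
Step 2: syndromes of r = [10, 2, 1, 9, 7] (all sums mod 11).
  S_0 = Σ v_i r_i = 5·10 + 1·2 + 3·1 + 6·9 + 7·7 = 158 ≡ 4.
  S_1 = Σ v_i α_i r_i = 5·8·10 + 1·1·2 + 3·7·1 + 6·3·9 + 7·9·7 = 1026 ≡ 3.
  α_i^2 mod 11 = [9, 1, 5, 9, 4].
  S_2 = Σ v_i α_i^2 r_i = 5·9·10 + 1·1·2 + 3·5·1 + 6·9·9 + 7·4·7 = 1149 ≡ 5.
  S = (4, 3, 5) ≠ 0, so r is not a codeword (an error is present).
Step 3: locate the error. For a single error e at position i, S_ℓ = v_i·e·α_i^ℓ, so α_err = S_1/S_0.
  S_0^{−1} = 4^{−1} = 3 (mod 11), so α_err = 3·3 = 9 ≡ 9 = α_5. Error position i = 5.
  Consistency check: S_2/S_1 = 5·4 = 20 ≡ 9 = α_err ✓ (single-error assumption holds).
Step 4: error magnitude e = S_0/v_5 = S_0·∏_{j≠5}(α_5 − α_j) = 4·8 = 32 ≡ 10 (mod 11).
Step 5: correct position 5: c_5 = r_5 − e = 7 − 10 ≡ 8 (mod 11). Hence c = [10, 2, 1, 9, 8].
  Check: interpolating c through the α_i gives m(x) = 4 + 9·x (degree < 2) with m(α_i) = c_i for every i, so c is indeed a codeword.


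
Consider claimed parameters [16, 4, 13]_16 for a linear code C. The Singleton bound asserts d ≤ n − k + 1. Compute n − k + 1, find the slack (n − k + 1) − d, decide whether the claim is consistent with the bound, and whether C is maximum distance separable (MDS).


Singleton RHS = n − k + 1 = 13, slack = 0, bound satisfied, MDS.

Singleton bound: d ≤ n − k + 1.
Here n = 16, k = 4, so n − k + 1 = 13.
Given d = 13, check d ≤ 13: YES.
Slack = (n − k + 1) − d = 0.
The code is MDS (slack = 0).
Description: the claimed parameters are [16, 4, 13]_16; such a code would be MDS (meets Singleton bound).


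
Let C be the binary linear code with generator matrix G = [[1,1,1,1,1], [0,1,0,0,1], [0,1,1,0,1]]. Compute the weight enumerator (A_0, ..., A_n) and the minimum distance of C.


Weight distribution: A_0 = 1, A_1 = 1, A_2 = 2, A_3 = 2, A_4 = 1, A_5 = 1. Minimum distance d = 1.

Enumerate all 2^3 = 8 messages m ∈ F_2^3.
For each, compute codeword c = mG in F_2^5, then tally its weight.
  m = 000 → c = 00000, weight = 0.
  m = 100 → c = 11111, weight = 5.
  m = 010 → c = 01001, weight = 2.
  m = 110 → c = 10110, weight = 3.
  m = 001 → c = 01101, weight = 3.
  m = 101 → c = 10010, weight = 2.
  m = 011 → c = 00100, weight = 1.
  m = 111 → c = 11011, weight = 4.
Tally weights:
  weight 0: 1 codewords.
  weight 1: 1 codewords.
  weight 2: 2 codewords.
  weight 3: 2 codewords.
  weight 4: 1 codewords.
  weight 5: 1 codewords.
Minimum distance d = smallest w > 0 with A_w > 0 = 1.
Sanity: Σ A_w = 8 = 2^3 = 8 ✓.


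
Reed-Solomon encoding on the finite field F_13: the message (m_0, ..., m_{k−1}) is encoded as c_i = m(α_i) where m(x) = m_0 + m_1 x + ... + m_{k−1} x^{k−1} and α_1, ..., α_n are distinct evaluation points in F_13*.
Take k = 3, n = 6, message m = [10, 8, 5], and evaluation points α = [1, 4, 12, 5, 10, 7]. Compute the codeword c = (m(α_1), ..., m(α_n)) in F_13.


c = [10, 5, 7, 6, 5, 12]

Message polynomial: m(x) = 10 + 8·x + 5·x^2 (mod 13).
For each evaluation point α_i, compute m(α_i) mod 13:
  α_1 = 1: Horner steps 5 → 0 → 10, so m(1) = 10.
  α_2 = 4: Horner steps 5 → 2 → 5, so m(4) = 5.
  α_3 = 12: Horner steps 5 → 3 → 7, so m(12) = 7.
  α_4 = 5: Horner steps 5 → 7 → 6, so m(5) = 6.
  α_5 = 10: Horner steps 5 → 6 → 5, so m(10) = 5.
  α_6 = 7: Horner steps 5 → 4 → 12, so m(7) = 12.
Codeword c = [10, 5, 7, 6, 5, 12] ∈ F_13^6.


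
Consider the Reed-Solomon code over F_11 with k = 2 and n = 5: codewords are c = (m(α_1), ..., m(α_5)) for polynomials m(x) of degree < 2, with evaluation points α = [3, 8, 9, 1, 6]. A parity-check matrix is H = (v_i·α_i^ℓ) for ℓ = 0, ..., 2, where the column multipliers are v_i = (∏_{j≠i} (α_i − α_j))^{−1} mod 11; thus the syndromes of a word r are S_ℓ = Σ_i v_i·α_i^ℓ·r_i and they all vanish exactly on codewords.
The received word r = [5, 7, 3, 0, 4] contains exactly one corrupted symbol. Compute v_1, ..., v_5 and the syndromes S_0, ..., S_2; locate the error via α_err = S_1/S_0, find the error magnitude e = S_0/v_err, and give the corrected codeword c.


S = (2, 2, 2), error at position 4, error magnitude e = 9, c = [5, 7, 3, 2, 4].

Step 1: column multipliers v_i = (∏_{j≠i}(α_i − α_j))^{−1} mod 11.
  i = 1 (α = 3): (3−8)(3−9)(3−1)(3−6) = (−5)·(−6)·2·(−3) = −180 ≡ 7, so v_1 = 7^{−1} = 8 (mod 11).
  i = 2 (α = 8): (8−3)(8−9)(8−1)(8−6) = 5·(−1)·7·2 = −70 ≡ 7, so v_2 = 7^{−1} = 8 (mod 11).
  i = 3 (α = 9): (9−3)(9−8)(9−1)(9−6) = 6·1·8·3 = 144 ≡ 1, so v_3 = 1^{−1} = 1 (mod 11).
  i = 4 (α = 1): (1−3)(1−8)(1−9)(1−6) = (−2)·(−7)·(−8)·(−5) = 560 ≡ 10, so v_4 = 10^{−1} = 10 (mod 11).
  i = 5 (α = 6): (6−3)(6−8)(6−9)(6−1) = 3·(−2)·(−3)·5 = 90 ≡ 2, so v_5 = 2^{−1} = 6 (mod 11).
  v = [8, 8, 1, 10, 6].
Step 2: syndromes of r = [5, 7, 3, 0, 4] (all sums mod 11).
  S_0 = Σ v_i r_i = 8·5 + 8·7 + 1·3 + 10·0 + 6·4 = 123 ≡ 2.
  S_1 = Σ v_i α_i r_i = 8·3·5 + 8·8·7 + 1·9·3 + 10·1·0 + 6·6·4 = 739 ≡ 2.
  α_i^2 mod 11 = [9, 9, 4, 1, 3].
  S_2 = Σ v_i α_i^2 r_i = 8·9·5 + 8·9·7 + 1·4·3 + 10·1·0 + 6·3·4 = 948 ≡ 2.
  S = (2, 2, 2) ≠ 0, so r is not a codeword (an error is present).
Step 3: locate the error. For a single error e at position i, S_ℓ = v_i·e·α_i^ℓ, so α_err = S_1/S_0.
  S_0^{−1} = 2^{−1} = 6 (mod 11), so α_err = 2·6 = 12 ≡ 1 = α_4. Error position i = 4.
  Consistency check: S_2/S_1 = 2·6 = 12 ≡ 1 = α_err ✓ (single-error assumption holds).
Step 4: error magnitude e = S_0/v_4 = S_0·∏_{j≠4}(α_4 − α_j) = 2·10 = 20 ≡ 9 (mod 11).
Step 5: correct position 4: c_4 = r_4 − e = 0 − 9 ≡ 2 (mod 11). Hence c = [5, 7, 3, 2, 4].
  Check: interpolating c through the α_i gives m(x) = 6 + 7·x (degree < 2) with m(α_i) = c_i for every i, so c is indeed a codeword.


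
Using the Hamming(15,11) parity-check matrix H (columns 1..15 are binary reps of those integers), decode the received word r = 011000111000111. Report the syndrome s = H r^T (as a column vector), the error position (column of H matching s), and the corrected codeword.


s = (1, 0, 1, 1)^T, error position = 11, corrected codeword c = 011000111010111

Compute s = H r^T mod 2 one row at a time:
  s_1 = 1 + 1 + 0 + 0 + 0 + 1 + 1 + 1 = 5 ≡ 1 (mod 2).
  s_2 = 0 + 0 + 0 + 1 + 0 + 1 + 1 + 1 = 4 ≡ 0 (mod 2).
  s_3 = 1 + 1 + 0 + 1 + 0 + 0 + 1 + 1 = 5 ≡ 1 (mod 2).
  s_4 = 0 + 1 + 0 + 1 + 1 + 0 + 1 + 1 = 5 ≡ 1 (mod 2).
s = (1, 0, 1, 1)^T — this equals column 11 of H (binary 1011), so error is at position 11.
Correct: flip bit 11 of r = 011000111000111 to get c = 011000111010111.


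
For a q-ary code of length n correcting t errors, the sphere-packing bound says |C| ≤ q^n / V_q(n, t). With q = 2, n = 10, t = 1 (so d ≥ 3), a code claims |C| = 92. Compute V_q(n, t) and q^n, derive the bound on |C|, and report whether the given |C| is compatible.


V_q(n, t) = 11, q^n = 1024, Hamming bound = 93, |C| = 92 ≤ bound (satisfied).

Step 1: Compute V_q(n, t) = Σ_{j=0}^1 C(n, j) (q−1)^j.
  j = 0: C(10,0)·(1)^0 = 1·1 = 1.
  j = 1: C(10,1)·(1)^1 = 10·1 = 10.
  V_q(n, t) = 1 + 10 = 11.
Step 2: q^n = 2^10 = 1024.
Step 3: Hamming bound ⌊q^n / V_q(n,t)⌋ = ⌊1024/11⌋ = 93.
Step 4: Compare |C| = 92 to 93: satisfied.
The claimed |C| lies below the Hamming bound.


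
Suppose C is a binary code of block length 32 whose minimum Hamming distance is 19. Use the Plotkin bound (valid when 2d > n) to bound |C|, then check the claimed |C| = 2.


Plotkin bound M ≤ 6; given |C| = 2 ≤ bound (satisfied).

Check applicability: 2d = 38, n = 32.
2d − n = 6 > 0, so Plotkin applies.
Compute d/(2d−n) = 19/6 ≈ 3.1667.
⌊d/(2d−n)⌋ = 3.
Plotkin bound: M ≤ 2·3 = 6.
Given |C| = 2, check: satisfied.
This |C| is below the Plotkin bound.


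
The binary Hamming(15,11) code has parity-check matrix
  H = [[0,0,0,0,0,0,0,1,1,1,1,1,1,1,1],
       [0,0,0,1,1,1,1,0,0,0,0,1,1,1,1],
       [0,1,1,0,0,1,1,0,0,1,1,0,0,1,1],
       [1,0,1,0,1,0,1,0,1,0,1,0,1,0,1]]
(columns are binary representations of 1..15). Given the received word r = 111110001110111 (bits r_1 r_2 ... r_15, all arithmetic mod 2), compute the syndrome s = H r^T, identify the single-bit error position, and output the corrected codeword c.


s = (0, 1, 0, 1)^T, error position = 5, corrected codeword c = 111100001110111

Compute s = H r^T mod 2 one row at a time:
  s_1 = 0 + 1 + 1 + 1 + 0 + 1 + 1 + 1 = 6 ≡ 0 (mod 2).
  s_2 = 1 + 1 + 0 + 0 + 0 + 1 + 1 + 1 = 5 ≡ 1 (mod 2).
  s_3 = 1 + 1 + 0 + 0 + 1 + 1 + 1 + 1 = 6 ≡ 0 (mod 2).
  s_4 = 1 + 1 + 1 + 0 + 1 + 1 + 1 + 1 = 7 ≡ 1 (mod 2).
s = (0, 1, 0, 1)^T — this equals column 5 of H (binary 0101), so error is at position 5.
Correct: flip bit 5 of r = 111110001110111 to get c = 111100001110111.


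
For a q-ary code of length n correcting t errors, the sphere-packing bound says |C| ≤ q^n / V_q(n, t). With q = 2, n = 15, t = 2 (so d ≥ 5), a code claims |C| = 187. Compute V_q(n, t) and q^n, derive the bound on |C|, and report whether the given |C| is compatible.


V_q(n, t) = 121, q^n = 32768, Hamming bound = 270, |C| = 187 ≤ bound (satisfied).

Step 1: Compute V_q(n, t) = Σ_{j=0}^2 C(n, j) (q−1)^j.
  j = 0: C(15,0)·(1)^0 = 1·1 = 1.
  j = 1: C(15,1)·(1)^1 = 15·1 = 15.
  j = 2: C(15,2)·(1)^2 = 105·1 = 105.
  V_q(n, t) = 1 + 15 + 105 = 121.
Step 2: q^n = 2^15 = 32768.
Step 3: Hamming bound ⌊q^n / V_q(n,t)⌋ = ⌊32768/121⌋ = 270.
Step 4: Compare |C| = 187 to 270: satisfied.
The claimed |C| lies below the Hamming bound.


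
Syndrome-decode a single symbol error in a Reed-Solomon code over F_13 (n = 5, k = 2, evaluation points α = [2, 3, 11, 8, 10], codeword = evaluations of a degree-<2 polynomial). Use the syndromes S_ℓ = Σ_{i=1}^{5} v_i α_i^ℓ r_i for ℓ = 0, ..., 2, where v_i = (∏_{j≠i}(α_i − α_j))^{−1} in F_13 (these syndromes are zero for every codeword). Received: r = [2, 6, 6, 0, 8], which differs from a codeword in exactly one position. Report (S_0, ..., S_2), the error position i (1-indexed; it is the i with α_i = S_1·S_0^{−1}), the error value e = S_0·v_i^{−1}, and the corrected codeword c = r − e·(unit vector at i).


S = (9, 8, 10), error at position 3, error magnitude e = 7, c = [2, 6, 12, 0, 8].

Step 1: column multipliers v_i = (∏_{j≠i}(α_i − α_j))^{−1} mod 13.
  i = 1 (α = 2): (2−3)(2−11)(2−8)(2−10) = (−1)·(−9)·(−6)·(−8) = 432 ≡ 3, so v_1 = 3^{−1} = 9 (mod 13).
  i = 2 (α = 3): (3−2)(3−11)(3−8)(3−10) = 1·(−8)·(−5)·(−7) = −280 ≡ 6, so v_2 = 6^{−1} = 11 (mod 13).
  i = 3 (α = 11): (11−2)(11−3)(11−8)(11−10) = 9·8·3·1 = 216 ≡ 8, so v_3 = 8^{−1} = 5 (mod 13).
  i = 4 (α = 8): (8−2)(8−3)(8−11)(8−10) = 6·5·(−3)·(−2) = 180 ≡ 11, so v_4 = 11^{−1} = 6 (mod 13).
  i = 5 (α = 10): (10−2)(10−3)(10−11)(10−8) = 8·7·(−1)·2 = −112 ≡ 5, so v_5 = 5^{−1} = 8 (mod 13).
  v = [9, 11, 5, 6, 8].
Step 2: syndromes of r = [2, 6, 6, 0, 8] (all sums mod 13).
  S_0 = Σ v_i r_i = 9·2 + 11·6 + 5·6 + 6·0 + 8·8 = 178 ≡ 9.
  S_1 = Σ v_i α_i r_i = 9·2·2 + 11·3·6 + 5·11·6 + 6·8·0 + 8·10·8 = 1204 ≡ 8.
  α_i^2 mod 13 = [4, 9, 4, 12, 9].
  S_2 = Σ v_i α_i^2 r_i = 9·4·2 + 11·9·6 + 5·4·6 + 6·12·0 + 8·9·8 = 1362 ≡ 10.
  S = (9, 8, 10) ≠ 0, so r is not a codeword (an error is present).
Step 3: locate the error. For a single error e at position i, S_ℓ = v_i·e·α_i^ℓ, so α_err = S_1/S_0.
  S_0^{−1} = 9^{−1} = 3 (mod 13), so α_err = 8·3 = 24 ≡ 11 = α_3. Error position i = 3.
  Consistency check: S_2/S_1 = 10·5 = 50 ≡ 11 = α_err ✓ (single-error assumption holds).
Step 4: error magnitude e = S_0/v_3 = S_0·∏_{j≠3}(α_3 − α_j) = 9·8 = 72 ≡ 7 (mod 13).
Step 5: correct position 3: c_3 = r_3 − e = 6 − 7 ≡ 12 (mod 13). Hence c = [2, 6, 12, 0, 8].
  Check: interpolating c through the α_i gives m(x) = 7 + 4·x (degree < 2) with m(α_i) = c_i for every i, so c is indeed a codeword.


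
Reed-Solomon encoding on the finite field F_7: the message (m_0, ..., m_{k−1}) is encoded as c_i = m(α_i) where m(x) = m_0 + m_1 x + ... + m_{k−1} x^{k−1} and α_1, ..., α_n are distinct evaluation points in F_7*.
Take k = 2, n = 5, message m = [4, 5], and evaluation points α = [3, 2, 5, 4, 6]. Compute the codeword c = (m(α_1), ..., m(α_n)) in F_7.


c = [5, 0, 1, 3, 6]

Message polynomial: m(x) = 4 + 5·x (mod 7).
For each evaluation point α_i, compute m(α_i) mod 7:
  α_1 = 3: Horner steps 5 → 5, so m(3) = 5.
  α_2 = 2: Horner steps 5 → 0, so m(2) = 0.
  α_3 = 5: Horner steps 5 → 1, so m(5) = 1.
  α_4 = 4: Horner steps 5 → 3, so m(4) = 3.
  α_5 = 6: Horner steps 5 → 6, so m(6) = 6.
Codeword c = [5, 0, 1, 3, 6] ∈ F_7^5.


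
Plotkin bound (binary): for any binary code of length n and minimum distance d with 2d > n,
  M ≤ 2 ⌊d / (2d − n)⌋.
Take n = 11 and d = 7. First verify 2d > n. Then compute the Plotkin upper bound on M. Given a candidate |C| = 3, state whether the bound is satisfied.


Plotkin bound M ≤ 4; given |C| = 3 ≤ bound (satisfied).

Check applicability: 2d = 14, n = 11.
2d − n = 3 > 0, so Plotkin applies.
Compute d/(2d−n) = 7/3 ≈ 2.3333.
⌊d/(2d−n)⌋ = 2.
Plotkin bound: M ≤ 2·2 = 4.
Given |C| = 3, check: satisfied.
This |C| is below the Plotkin bound.


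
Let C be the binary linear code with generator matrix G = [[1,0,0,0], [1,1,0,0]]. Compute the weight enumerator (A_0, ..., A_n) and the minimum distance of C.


Weight distribution: A_0 = 1, A_1 = 2, A_2 = 1. Minimum distance d = 1.

Enumerate all 2^2 = 4 messages m ∈ F_2^2.
For each, compute codeword c = mG in F_2^4, then tally its weight.
  m = 00 → c = 0000, weight = 0.
  m = 10 → c = 1000, weight = 1.
  m = 01 → c = 1100, weight = 2.
  m = 11 → c = 0100, weight = 1.
Tally weights:
  weight 0: 1 codewords.
  weight 1: 2 codewords.
  weight 2: 1 codewords.
Minimum distance d = smallest w > 0 with A_w > 0 = 1.
Sanity: Σ A_w = 4 = 2^2 = 4 ✓.


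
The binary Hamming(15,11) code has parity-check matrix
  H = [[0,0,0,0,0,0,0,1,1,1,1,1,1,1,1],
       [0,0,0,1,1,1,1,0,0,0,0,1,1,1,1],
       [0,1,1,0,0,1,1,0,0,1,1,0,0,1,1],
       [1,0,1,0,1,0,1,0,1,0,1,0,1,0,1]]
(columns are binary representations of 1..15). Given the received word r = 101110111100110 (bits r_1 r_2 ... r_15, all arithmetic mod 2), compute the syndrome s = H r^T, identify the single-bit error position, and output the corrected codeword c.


s = (1, 1, 0, 0)^T, error position = 12, corrected codeword c = 101110111101110

Compute s = H r^T mod 2 one row at a time:
  s_1 = 1 + 1 + 1 + 0 + 0 + 1 + 1 + 0 = 5 ≡ 1 (mod 2).
  s_2 = 1 + 1 + 0 + 1 + 0 + 1 + 1 + 0 = 5 ≡ 1 (mod 2).
  s_3 = 0 + 1 + 0 + 1 + 1 + 0 + 1 + 0 = 4 ≡ 0 (mod 2).
  s_4 = 1 + 1 + 1 + 1 + 1 + 0 + 1 + 0 = 6 ≡ 0 (mod 2).
s = (1, 1, 0, 0)^T — this equals column 12 of H (binary 1100), so error is at position 12.
Correct: flip bit 12 of r = 101110111100110 to get c = 101110111101110.


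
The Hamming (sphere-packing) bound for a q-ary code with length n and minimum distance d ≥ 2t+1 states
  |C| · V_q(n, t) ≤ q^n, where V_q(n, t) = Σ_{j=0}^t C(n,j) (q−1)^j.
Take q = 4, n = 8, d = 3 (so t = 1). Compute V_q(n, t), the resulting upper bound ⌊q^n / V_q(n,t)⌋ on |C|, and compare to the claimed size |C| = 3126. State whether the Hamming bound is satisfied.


V_q(n, t) = 25, q^n = 65536, Hamming bound = 2621, |C| = 3126 > bound (violated).

Step 1: Compute V_q(n, t) = Σ_{j=0}^1 C(n, j) (q−1)^j.
  j = 0: C(8,0)·(3)^0 = 1·1 = 1.
  j = 1: C(8,1)·(3)^1 = 8·3 = 24.
  V_q(n, t) = 1 + 24 = 25.
Step 2: q^n = 4^8 = 65536.
Step 3: Hamming bound ⌊q^n / V_q(n,t)⌋ = ⌊65536/25⌋ = 2621.
Step 4: Compare |C| = 3126 to 2621: violated.
The claimed |C| lies above the Hamming bound, so no 4-ary code of length 8 with d ≥ 3 can have 3126 codewords.


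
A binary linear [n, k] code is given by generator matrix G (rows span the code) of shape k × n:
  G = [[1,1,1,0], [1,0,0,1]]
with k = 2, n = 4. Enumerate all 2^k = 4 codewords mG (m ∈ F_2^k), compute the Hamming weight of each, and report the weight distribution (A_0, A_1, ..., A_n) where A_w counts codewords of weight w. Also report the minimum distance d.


Weight distribution: A_0 = 1, A_2 = 1, A_3 = 2. Minimum distance d = 2.

Enumerate all 2^2 = 4 messages m ∈ F_2^2.
For each, compute codeword c = mG in F_2^4, then tally its weight.
  m = 00 → c = 0000, weight = 0.
  m = 10 → c = 1110, weight = 3.
  m = 01 → c = 1001, weight = 2.
  m = 11 → c = 0111, weight = 3.
Tally weights:
  weight 0: 1 codewords.
  weight 2: 1 codewords.
  weight 3: 2 codewords.
Minimum distance d = smallest w > 0 with A_w > 0 = 2.
Sanity: Σ A_w = 4 = 2^2 = 4 ✓.


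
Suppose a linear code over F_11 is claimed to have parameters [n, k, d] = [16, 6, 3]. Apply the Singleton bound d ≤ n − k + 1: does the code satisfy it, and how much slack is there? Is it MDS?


Singleton RHS = n − k + 1 = 11, slack = 8, bound satisfied, not MDS.

Singleton bound: d ≤ n − k + 1.
Here n = 16, k = 6, so n − k + 1 = 11.
Given d = 3, check d ≤ 11: YES.
Slack = (n − k + 1) − d = 8.
The code is NOT MDS (slack = 8 > 0).
Description: the claimed parameters are [16, 6, 3]_11; such a code would be non-MDS.


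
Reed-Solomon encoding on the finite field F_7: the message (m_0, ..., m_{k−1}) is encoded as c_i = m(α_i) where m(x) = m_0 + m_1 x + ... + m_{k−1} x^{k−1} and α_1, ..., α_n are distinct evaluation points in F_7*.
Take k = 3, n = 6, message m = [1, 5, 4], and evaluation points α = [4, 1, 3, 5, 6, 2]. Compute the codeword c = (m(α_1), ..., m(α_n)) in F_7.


c = [1, 3, 3, 0, 0, 6]

Message polynomial: m(x) = 1 + 5·x + 4·x^2 (mod 7).
For each evaluation point α_i, compute m(α_i) mod 7:
  α_1 = 4: Horner steps 4 → 0 → 1, so m(4) = 1.
  α_2 = 1: Horner steps 4 → 2 → 3, so m(1) = 3.
  α_3 = 3: Horner steps 4 → 3 → 3, so m(3) = 3.
  α_4 = 5: Horner steps 4 → 4 → 0, so m(5) = 0.
  α_5 = 6: Horner steps 4 → 1 → 0, so m(6) = 0.
  α_6 = 2: Horner steps 4 → 6 → 6, so m(2) = 6.
Codeword c = [1, 3, 3, 0, 0, 6] ∈ F_7^6.


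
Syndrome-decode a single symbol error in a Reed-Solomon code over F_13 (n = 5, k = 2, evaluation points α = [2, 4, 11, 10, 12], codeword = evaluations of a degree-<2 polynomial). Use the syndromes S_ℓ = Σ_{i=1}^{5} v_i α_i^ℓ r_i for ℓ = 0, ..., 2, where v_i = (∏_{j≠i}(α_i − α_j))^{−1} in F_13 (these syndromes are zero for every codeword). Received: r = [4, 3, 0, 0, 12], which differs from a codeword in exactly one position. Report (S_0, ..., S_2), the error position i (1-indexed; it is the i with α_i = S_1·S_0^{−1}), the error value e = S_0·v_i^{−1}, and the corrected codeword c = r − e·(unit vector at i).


S = (10, 6, 1), error at position 3, error magnitude e = 7, c = [4, 3, 6, 0, 12].

Step 1: column multipliers v_i = (∏_{j≠i}(α_i − α_j))^{−1} mod 13.
  i = 1 (α = 2): (2−4)(2−11)(2−10)(2−12) = (−2)·(−9)·(−8)·(−10) = 1440 ≡ 10, so v_1 = 10^{−1} = 4 (mod 13).
  i = 2 (α = 4): (4−2)(4−11)(4−10)(4−12) = 2·(−7)·(−6)·(−8) = −672 ≡ 4, so v_2 = 4^{−1} = 10 (mod 13).
  i = 3 (α = 11): (11−2)(11−4)(11−10)(11−12) = 9·7·1·(−1) = −63 ≡ 2, so v_3 = 2^{−1} = 7 (mod 13).
  i = 4 (α = 10): (10−2)(10−4)(10−11)(10−12) = 8·6·(−1)·(−2) = 96 ≡ 5, so v_4 = 5^{−1} = 8 (mod 13).
  i = 5 (α = 12): (12−2)(12−4)(12−11)(12−10) = 10·8·1·2 = 160 ≡ 4, so v_5 = 4^{−1} = 10 (mod 13).
  v = [4, 10, 7, 8, 10].
Step 2: syndromes of r = [4, 3, 0, 0, 12] (all sums mod 13).
  S_0 = Σ v_i r_i = 4·4 + 10·3 + 7·0 + 8·0 + 10·12 = 166 ≡ 10.
  S_1 = Σ v_i α_i r_i = 4·2·4 + 10·4·3 + 7·11·0 + 8·10·0 + 10·12·12 = 1592 ≡ 6.
  α_i^2 mod 13 = [4, 3, 4, 9, 1].
  S_2 = Σ v_i α_i^2 r_i = 4·4·4 + 10·3·3 + 7·4·0 + 8·9·0 + 10·1·12 = 274 ≡ 1.
  S = (10, 6, 1) ≠ 0, so r is not a codeword (an error is present).
Step 3: locate the error. For a single error e at position i, S_ℓ = v_i·e·α_i^ℓ, so α_err = S_1/S_0.
  S_0^{−1} = 10^{−1} = 4 (mod 13), so α_err = 6·4 = 24 ≡ 11 = α_3. Error position i = 3.
  Consistency check: S_2/S_1 = 1·11 = 11 ≡ 11 = α_err ✓ (single-error assumption holds).
Step 4: error magnitude e = S_0/v_3 = S_0·∏_{j≠3}(α_3 − α_j) = 10·2 = 20 ≡ 7 (mod 13).
Step 5: correct position 3: c_3 = r_3 − e = 0 − 7 ≡ 6 (mod 13). Hence c = [4, 3, 6, 0, 12].
  Check: interpolating c through the α_i gives m(x) = 5 + 6·x (degree < 2) with m(α_i) = c_i for every i, so c is indeed a codeword.


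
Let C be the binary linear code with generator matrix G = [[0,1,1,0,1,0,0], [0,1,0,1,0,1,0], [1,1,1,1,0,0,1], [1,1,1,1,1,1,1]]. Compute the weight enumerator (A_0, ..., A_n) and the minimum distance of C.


Weight distribution: A_0 = 1, A_2 = 2, A_3 = 5, A_4 = 5, A_5 = 2, A_7 = 1. Minimum distance d = 2.

Enumerate all 2^4 = 16 messages m ∈ F_2^4.
For each, compute codeword c = mG in F_2^7, then tally its weight.
  m = 0000 → c = 0000000, weight = 0.
  m = 1000 → c = 0110100, weight = 3.
  m = 0100 → c = 0101010, weight = 3.
  m = 1100 → c = 0011110, weight = 4.
  m = 0010 → c = 1111001, weight = 5.
  m = 1010 → c = 1001101, weight = 4.
  m = 0110 → c = 1010011, weight = 4.
  m = 1110 → c = 1100111, weight = 5.
  m = 0001 → c = 1111111, weight = 7.
  m = 1001 → c = 1001011, weight = 4.
  m = 0101 → c = 1010101, weight = 4.
  m = 1101 → c = 1100001, weight = 3.
  m = 0011 → c = 0000110, weight = 2.
  m = 1011 → c = 0110010, weight = 3.
  m = 0111 → c = 0101100, weight = 3.
  m = 1111 → c = 0011000, weight = 2.
Tally weights:
  weight 0: 1 codewords.
  weight 2: 2 codewords.
  weight 3: 5 codewords.
  weight 4: 5 codewords.
  weight 5: 2 codewords.
  weight 7: 1 codewords.
Minimum distance d = smallest w > 0 with A_w > 0 = 2.
Sanity: Σ A_w = 16 = 2^4 = 16 ✓.
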